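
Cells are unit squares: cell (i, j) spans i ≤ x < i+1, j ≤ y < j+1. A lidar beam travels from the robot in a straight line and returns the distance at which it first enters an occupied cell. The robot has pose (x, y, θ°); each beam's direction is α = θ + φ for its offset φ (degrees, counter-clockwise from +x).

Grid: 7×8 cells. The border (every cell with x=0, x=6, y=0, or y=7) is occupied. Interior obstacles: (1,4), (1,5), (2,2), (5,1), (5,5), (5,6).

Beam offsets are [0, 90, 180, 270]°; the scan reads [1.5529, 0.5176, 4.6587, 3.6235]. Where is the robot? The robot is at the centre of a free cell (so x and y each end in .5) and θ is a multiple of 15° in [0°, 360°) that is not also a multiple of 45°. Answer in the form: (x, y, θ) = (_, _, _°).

(x, y, θ) = (2.5, 5.5, 75°)

The pose lattice has 24·16 = 384 candidates. Test each by forward raycasting.
  (1.5, 2.5, 240°): beam 1 = 1.0000 ≠ 1.5529 ✗
  (2.5, 1.5, 105°): beam 1 = 0.5176 ≠ 1.5529 ✗
  (5.5, 4.5, 255°): beam 1 = 3.6235 ≠ 1.5529 ✗
  (3.5, 3.5, 240°): beam 1 = 1.0000 ≠ 1.5529 ✗
  (5.5, 3.5, 300°): beam 1 = 1.0000 ≠ 1.5529 ✗
  …
  (2.5, 5.5, 75°): r_1=1.5529, r_2=0.5176, r_3=4.6587, r_4=3.6235 — all match ✓
Only this pose fits every beam.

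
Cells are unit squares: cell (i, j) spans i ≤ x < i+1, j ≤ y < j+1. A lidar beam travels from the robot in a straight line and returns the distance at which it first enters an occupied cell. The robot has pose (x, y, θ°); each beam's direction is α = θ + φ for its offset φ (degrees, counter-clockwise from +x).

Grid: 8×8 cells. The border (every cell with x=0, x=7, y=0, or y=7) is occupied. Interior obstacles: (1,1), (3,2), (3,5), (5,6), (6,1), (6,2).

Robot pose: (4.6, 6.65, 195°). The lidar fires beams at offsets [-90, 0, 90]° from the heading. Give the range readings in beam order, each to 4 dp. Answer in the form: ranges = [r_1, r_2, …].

beam 1: φ=-90°, α=105°
  dir = (cos 105°, sin 105°) = (-0.2588, 0.9659); from cell (4,6)
  next x-line at t=2.3182, next y-line at t=0.3623; Δt_x=3.8637, Δt_y=1.0353
    y: enter (4,7) at t=0.3623 ← occupied
  → r_1 = 0.3623
beam 2: φ=0°, α=195°
  dir = (cos 195°, sin 195°) = (-0.9659, -0.2588); from cell (4,6)
  next x-line at t=0.6212, next y-line at t=2.5114; Δt_x=1.0353, Δt_y=3.8637
    x: enter (3,6) at t=0.6212
    x: enter (2,6) at t=1.6564
    y: enter (2,5) at t=2.5114
    x: enter (1,5) at t=2.6917
    x: enter (0,5) at t=3.7270 ← occupied
  → r_2 = 3.7270
beam 3: φ=90°, α=285°
  dir = (cos 285°, sin 285°) = (0.2588, -0.9659); from cell (4,6)
  next x-line at t=1.5455, next y-line at t=0.6729; Δt_x=3.8637, Δt_y=1.0353
    y: enter (4,5) at t=0.6729
    x: enter (5,5) at t=1.5455
    y: enter (5,4) at t=1.7082
    y: enter (5,3) at t=2.7435
    y: enter (5,2) at t=3.7788
    y: enter (5,1) at t=4.8140
    x: enter (6,1) at t=5.4092 ← occupied
  → r_3 = 5.4092

ranges = [0.3623, 3.7270, 5.4092]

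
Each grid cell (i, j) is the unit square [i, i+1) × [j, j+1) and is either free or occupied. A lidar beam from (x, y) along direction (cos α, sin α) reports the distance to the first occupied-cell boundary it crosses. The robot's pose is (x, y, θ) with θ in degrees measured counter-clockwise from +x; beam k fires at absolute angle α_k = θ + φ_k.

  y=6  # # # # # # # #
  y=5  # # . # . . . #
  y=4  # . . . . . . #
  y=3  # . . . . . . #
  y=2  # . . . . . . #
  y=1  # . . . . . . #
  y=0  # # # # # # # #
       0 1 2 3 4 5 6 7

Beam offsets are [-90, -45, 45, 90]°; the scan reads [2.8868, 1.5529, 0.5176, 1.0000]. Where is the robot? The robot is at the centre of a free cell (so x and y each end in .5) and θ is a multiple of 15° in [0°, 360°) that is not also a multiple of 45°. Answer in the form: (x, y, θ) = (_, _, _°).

Candidates: 28 free-cell centres × 16 headings = 448 poses. Raycast each; keep the one whose scan matches to 4 dp.
  (5.5, 1.5, 240°): beam 1 = 5.1962 ≠ 2.8868 ✗
  (4.5, 3.5, 255°): beam 1 = 3.6235 ≠ 2.8868 ✗
  (1.5, 3.5, 285°): beam 1 = 0.5176 ≠ 2.8868 ✗
  (2.5, 4.5, 15°): beam 1 = 3.6235 ≠ 2.8868 ✗
  …
  (1.5, 3.5, 150°): r_1=2.8868, r_2=1.5529, r_3=0.5176, r_4=1.0000 — all match ✓
No second candidate reproduces the full scan.

(x, y, θ) = (1.5, 3.5, 150°)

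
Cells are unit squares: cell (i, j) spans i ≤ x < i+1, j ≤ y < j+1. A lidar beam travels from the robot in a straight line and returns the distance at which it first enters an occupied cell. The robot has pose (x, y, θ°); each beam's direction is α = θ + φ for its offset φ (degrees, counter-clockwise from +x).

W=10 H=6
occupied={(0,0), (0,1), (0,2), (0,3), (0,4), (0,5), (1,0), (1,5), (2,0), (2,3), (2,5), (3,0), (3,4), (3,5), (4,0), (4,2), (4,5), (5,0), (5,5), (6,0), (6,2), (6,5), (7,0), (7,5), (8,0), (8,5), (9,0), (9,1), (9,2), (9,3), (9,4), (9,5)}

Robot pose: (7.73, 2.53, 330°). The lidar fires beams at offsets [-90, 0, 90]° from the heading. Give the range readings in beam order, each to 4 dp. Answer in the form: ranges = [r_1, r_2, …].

beam 1: φ=-90°, α=240°
  dir = (cos 240°, sin 240°) = (-0.5000, -0.8660); from cell (7,2)
  next x-line at t=1.4600, next y-line at t=0.6120; Δt_x=2.0000, Δt_y=1.1547
    y: enter (7,1) at t=0.6120
    x: enter (6,1) at t=1.4600
    y: enter (6,0) at t=1.7667 ← occupied
  → r_1 = 1.7667
beam 2: φ=0°, α=330°
  dir = (cos 330°, sin 330°) = (0.8660, -0.5000); from cell (7,2)
  next x-line at t=0.3118, next y-line at t=1.0600; Δt_x=1.1547, Δt_y=2.0000
    x: enter (8,2) at t=0.3118
    y: enter (8,1) at t=1.0600
    x: enter (9,1) at t=1.4665 ← occupied
  → r_2 = 1.4665
beam 3: φ=90°, α=60°
  dir = (cos 60°, sin 60°) = (0.5000, 0.8660); from cell (7,2)
  next x-line at t=0.5400, next y-line at t=0.5427; Δt_x=2.0000, Δt_y=1.1547
    x: enter (8,2) at t=0.5400
    y: enter (8,3) at t=0.5427
    y: enter (8,4) at t=1.6974
    x: enter (9,4) at t=2.5400 ← occupied
  → r_3 = 2.5400

ranges = [1.7667, 1.4665, 2.5400]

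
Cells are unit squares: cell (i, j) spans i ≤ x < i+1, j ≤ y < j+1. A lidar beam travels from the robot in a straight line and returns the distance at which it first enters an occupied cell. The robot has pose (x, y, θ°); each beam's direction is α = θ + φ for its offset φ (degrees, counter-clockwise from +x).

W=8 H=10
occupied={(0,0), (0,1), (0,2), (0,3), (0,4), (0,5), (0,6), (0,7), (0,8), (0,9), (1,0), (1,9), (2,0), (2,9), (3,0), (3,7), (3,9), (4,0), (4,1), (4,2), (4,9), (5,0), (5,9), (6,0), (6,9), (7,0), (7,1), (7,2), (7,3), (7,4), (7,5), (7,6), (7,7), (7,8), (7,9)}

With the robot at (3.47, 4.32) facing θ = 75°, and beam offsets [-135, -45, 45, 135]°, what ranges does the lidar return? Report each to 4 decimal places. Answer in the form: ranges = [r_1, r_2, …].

ranges = [1.5242, 4.0761, 4.9400, 2.8521]

beam 1: φ=-135°, α=300°
  d=(0.5000,-0.8660)  start (3,4)  tX=1.0600 tY=0.3695  stride 1/|dx|=2.0000 1/|dy|=1.1547
    cross y-line → (3,3), t=0.3695
    cross x-line → (4,3), t=1.0600
    cross y-line → (4,2), t=1.5242 (wall)
  → r_1 = 1.5242
beam 2: φ=-45°, α=30°
  d=(0.8660,0.5000)  start (3,4)  tX=0.6120 tY=1.3600  stride 1/|dx|=1.1547 1/|dy|=2.0000
    cross x-line → (4,4), t=0.6120
    cross y-line → (4,5), t=1.3600
    cross x-line → (5,5), t=1.7667
    cross x-line → (6,5), t=2.9214
    cross y-line → (6,6), t=3.3600
    cross x-line → (7,6), t=4.0761 (wall)
  → r_2 = 4.0761
beam 3: φ=45°, α=120°
  d=(-0.5000,0.8660)  start (3,4)  tX=0.9400 tY=0.7852  stride 1/|dx|=2.0000 1/|dy|=1.1547
    cross y-line → (3,5), t=0.7852
    cross x-line → (2,5), t=0.9400
    cross y-line → (2,6), t=1.9399
    cross x-line → (1,6), t=2.9400
    cross y-line → (1,7), t=3.0946
    cross y-line → (1,8), t=4.2493
    cross x-line → (0,8), t=4.9400 (wall)
  → r_3 = 4.9400
beam 4: φ=135°, α=210°
  d=(-0.8660,-0.5000)  start (3,4)  tX=0.5427 tY=0.6400  stride 1/|dx|=1.1547 1/|dy|=2.0000
    cross x-line → (2,4), t=0.5427
    cross y-line → (2,3), t=0.6400
    cross x-line → (1,3), t=1.6974
    cross y-line → (1,2), t=2.6400
    cross x-line → (0,2), t=2.8521 (wall)
  → r_4 = 2.8521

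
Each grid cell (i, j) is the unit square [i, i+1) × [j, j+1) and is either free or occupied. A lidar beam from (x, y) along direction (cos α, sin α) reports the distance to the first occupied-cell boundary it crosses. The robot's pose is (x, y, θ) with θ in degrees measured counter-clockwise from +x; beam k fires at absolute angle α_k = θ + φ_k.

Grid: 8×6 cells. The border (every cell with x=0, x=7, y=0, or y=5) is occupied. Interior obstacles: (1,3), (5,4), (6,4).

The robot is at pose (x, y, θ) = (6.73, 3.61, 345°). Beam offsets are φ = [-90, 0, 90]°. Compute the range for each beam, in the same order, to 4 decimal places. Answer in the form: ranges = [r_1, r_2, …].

ranges = [2.7021, 0.2795, 0.4038]

beam 1: φ=-90°, α=255°
  cosα=-0.2588 sinα=-0.9659 | (6,3) | tMaxX 2.8205 tMaxY 0.6315 | tΔX 3.8637 tΔY 1.0353
    t=0.6315 [y] (6,2)
    t=1.6668 [y] (6,1)
    t=2.7021 [y] (6,0) — stop
  → r_1 = 2.7021
beam 2: φ=0°, α=345°
  cosα=0.9659 sinα=-0.2588 | (6,3) | tMaxX 0.2795 tMaxY 2.3569 | tΔX 1.0353 tΔY 3.8637
    t=0.2795 [x] (7,3) — stop
  → r_2 = 0.2795
beam 3: φ=90°, α=75°
  cosα=0.2588 sinα=0.9659 | (6,3) | tMaxX 1.0432 tMaxY 0.4038 | tΔX 3.8637 tΔY 1.0353
    t=0.4038 [y] (6,4) — stop
  → r_3 = 0.4038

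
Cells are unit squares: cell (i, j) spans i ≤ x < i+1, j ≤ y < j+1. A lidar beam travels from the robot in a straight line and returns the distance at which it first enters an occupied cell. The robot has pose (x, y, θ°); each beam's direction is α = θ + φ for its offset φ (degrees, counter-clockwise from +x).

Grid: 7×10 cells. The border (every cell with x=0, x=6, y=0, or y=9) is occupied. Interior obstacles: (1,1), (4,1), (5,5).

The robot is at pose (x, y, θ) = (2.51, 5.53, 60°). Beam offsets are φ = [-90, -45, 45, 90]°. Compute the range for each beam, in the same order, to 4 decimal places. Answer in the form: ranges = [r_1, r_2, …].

beam 1: φ=-90°, α=330°
  direction (0.8660, -0.5000); cell (2,5); t to first gridline: x 0.5658, y 1.0600 (then +1.1547 / +2.0000)
    (3,5) via x @ 0.5658
    (3,4) via y @ 1.0600
    (4,4) via x @ 1.7205
    (5,4) via x @ 2.8752
    (5,3) via y @ 3.0600
    (6,3) via x @ 4.0299  # hit
  → r_1 = 4.0299
beam 2: φ=-45°, α=15°
  direction (0.9659, 0.2588); cell (2,5); t to first gridline: x 0.5073, y 1.8159 (then +1.0353 / +3.8637)
    (3,5) via x @ 0.5073
    (4,5) via x @ 1.5426
    (4,6) via y @ 1.8159
    (5,6) via x @ 2.5778
    (6,6) via x @ 3.6131  # hit
  → r_2 = 3.6131
beam 3: φ=45°, α=105°
  direction (-0.2588, 0.9659); cell (2,5); t to first gridline: x 1.9705, y 0.4866 (then +3.8637 / +1.0353)
    (2,6) via y @ 0.4866
    (2,7) via y @ 1.5219
    (1,7) via x @ 1.9705
    (1,8) via y @ 2.5571
    (1,9) via y @ 3.5924  # hit
  → r_3 = 3.5924
beam 4: φ=90°, α=150°
  direction (-0.8660, 0.5000); cell (2,5); t to first gridline: x 0.5889, y 0.9400 (then +1.1547 / +2.0000)
    (1,5) via x @ 0.5889
    (1,6) via y @ 0.9400
    (0,6) via x @ 1.7436  # hit
  → r_4 = 1.7436

ranges = [4.0299, 3.6131, 3.5924, 1.7436]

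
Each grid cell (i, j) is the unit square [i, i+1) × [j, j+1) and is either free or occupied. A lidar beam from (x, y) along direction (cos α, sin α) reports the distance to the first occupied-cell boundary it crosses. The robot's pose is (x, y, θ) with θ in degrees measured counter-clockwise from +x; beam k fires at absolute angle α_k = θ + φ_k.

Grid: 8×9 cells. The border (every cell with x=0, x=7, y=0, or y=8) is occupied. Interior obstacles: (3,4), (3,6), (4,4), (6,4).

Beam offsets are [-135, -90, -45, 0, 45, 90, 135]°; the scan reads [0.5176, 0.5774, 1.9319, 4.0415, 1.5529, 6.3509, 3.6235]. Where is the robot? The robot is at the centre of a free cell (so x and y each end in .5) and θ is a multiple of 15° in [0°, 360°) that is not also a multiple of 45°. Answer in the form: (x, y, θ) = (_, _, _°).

The pose lattice has 38·16 = 608 candidates. Test each by forward raycasting.
  (6.5, 6.5, 255°): beam 1 = 1.7321 ≠ 0.5176 ✗
  (3.5, 1.5, 120°): beam 1 = 1.9319 ≠ 0.5176 ✗
  (1.5, 3.5, 330°): beam 2 = 1.0000 ≠ 0.5774 ✗
  (2.5, 2.5, 255°): beam 1 = 3.0000 ≠ 0.5176 ✗
  …
  (1.5, 4.5, 300°): r_1=0.5176, r_2=0.5774, r_3=1.9319, r_4=4.0415, r_5=1.5529, r_6=6.3509, r_7=3.6235 — all match ✓
Unique over the lattice → pose = (1.5, 4.5, 300°).

(x, y, θ) = (1.5, 4.5, 300°)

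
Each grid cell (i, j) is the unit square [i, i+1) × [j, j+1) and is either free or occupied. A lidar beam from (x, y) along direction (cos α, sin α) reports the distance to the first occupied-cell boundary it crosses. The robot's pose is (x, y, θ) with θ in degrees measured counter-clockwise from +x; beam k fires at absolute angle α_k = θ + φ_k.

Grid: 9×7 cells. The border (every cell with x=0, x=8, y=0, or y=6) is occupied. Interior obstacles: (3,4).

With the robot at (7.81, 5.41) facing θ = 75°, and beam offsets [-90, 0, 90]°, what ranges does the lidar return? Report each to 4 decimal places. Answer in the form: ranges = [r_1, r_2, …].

beam 1: φ=-90°, α=345°
  direction (0.9659, -0.2588); cell (7,5); t to first gridline: x 0.1967, y 1.5841 (then +1.0353 / +3.8637)
    (8,5) via x @ 0.1967  # hit
  → r_1 = 0.1967
beam 2: φ=0°, α=75°
  direction (0.2588, 0.9659); cell (7,5); t to first gridline: x 0.7341, y 0.6108 (then +3.8637 / +1.0353)
    (7,6) via y @ 0.6108  # hit
  → r_2 = 0.6108
beam 3: φ=90°, α=165°
  direction (-0.9659, 0.2588); cell (7,5); t to first gridline: x 0.8386, y 2.2796 (then +1.0353 / +3.8637)
    (6,5) via x @ 0.8386
    (5,5) via x @ 1.8738
    (5,6) via y @ 2.2796  # hit
  → r_3 = 2.2796

ranges = [0.1967, 0.6108, 2.2796]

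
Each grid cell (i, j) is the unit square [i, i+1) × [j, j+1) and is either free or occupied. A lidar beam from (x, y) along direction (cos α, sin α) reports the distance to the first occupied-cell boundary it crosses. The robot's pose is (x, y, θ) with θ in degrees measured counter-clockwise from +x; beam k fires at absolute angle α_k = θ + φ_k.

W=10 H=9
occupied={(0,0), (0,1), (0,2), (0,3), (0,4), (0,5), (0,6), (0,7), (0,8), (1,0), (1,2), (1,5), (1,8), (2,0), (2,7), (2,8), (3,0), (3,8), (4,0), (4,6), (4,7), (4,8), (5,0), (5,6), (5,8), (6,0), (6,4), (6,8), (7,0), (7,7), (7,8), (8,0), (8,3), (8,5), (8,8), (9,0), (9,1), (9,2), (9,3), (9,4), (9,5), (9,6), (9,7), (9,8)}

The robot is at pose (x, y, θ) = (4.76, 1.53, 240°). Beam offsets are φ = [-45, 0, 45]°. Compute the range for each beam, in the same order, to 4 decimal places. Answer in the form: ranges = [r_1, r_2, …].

ranges = [2.0478, 0.6120, 0.5487]

beam 1: φ=-45°, α=195°
  dir = (cos 195°, sin 195°) = (-0.9659, -0.2588); from cell (4,1)
  next x-line at t=0.7868, next y-line at t=2.0478; Δt_x=1.0353, Δt_y=3.8637
    x: enter (3,1) at t=0.7868
    x: enter (2,1) at t=1.8221
    y: enter (2,0) at t=2.0478 ← occupied
  → r_1 = 2.0478
beam 2: φ=0°, α=240°
  dir = (cos 240°, sin 240°) = (-0.5000, -0.8660); from cell (4,1)
  next x-line at t=1.5200, next y-line at t=0.6120; Δt_x=2.0000, Δt_y=1.1547
    y: enter (4,0) at t=0.6120 ← occupied
  → r_2 = 0.6120
beam 3: φ=45°, α=285°
  dir = (cos 285°, sin 285°) = (0.2588, -0.9659); from cell (4,1)
  next x-line at t=0.9273, next y-line at t=0.5487; Δt_x=3.8637, Δt_y=1.0353
    y: enter (4,0) at t=0.5487 ← occupied
  → r_3 = 0.5487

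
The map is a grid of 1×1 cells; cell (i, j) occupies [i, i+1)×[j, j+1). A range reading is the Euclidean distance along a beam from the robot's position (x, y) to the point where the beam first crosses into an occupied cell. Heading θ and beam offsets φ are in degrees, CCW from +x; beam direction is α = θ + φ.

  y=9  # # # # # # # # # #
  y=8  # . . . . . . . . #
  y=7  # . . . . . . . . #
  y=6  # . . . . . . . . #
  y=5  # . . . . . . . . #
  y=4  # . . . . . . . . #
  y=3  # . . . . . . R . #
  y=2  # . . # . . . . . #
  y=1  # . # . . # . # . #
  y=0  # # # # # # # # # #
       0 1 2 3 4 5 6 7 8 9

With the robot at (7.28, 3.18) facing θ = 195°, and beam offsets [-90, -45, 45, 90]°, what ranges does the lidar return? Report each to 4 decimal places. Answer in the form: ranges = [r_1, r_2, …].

beam 1: φ=-90°, α=105°
  cosα=-0.2588 sinα=0.9659 | (7,3) | tMaxX 1.0818 tMaxY 0.8489 | tΔX 3.8637 tΔY 1.0353
    t=0.8489 [y] (7,4)
    t=1.0818 [x] (6,4)
    t=1.8842 [y] (6,5)
    t=2.9195 [y] (6,6)
    t=3.9548 [y] (6,7)
    t=4.9455 [x] (5,7)
    t=4.9900 [y] (5,8)
    t=6.0253 [y] (5,9) — stop
  → r_1 = 6.0253
beam 2: φ=-45°, α=150°
  cosα=-0.8660 sinα=0.5000 | (7,3) | tMaxX 0.3233 tMaxY 1.6400 | tΔX 1.1547 tΔY 2.0000
    t=0.3233 [x] (6,3)
    t=1.4780 [x] (5,3)
    t=1.6400 [y] (5,4)
    t=2.6327 [x] (4,4)
    t=3.6400 [y] (4,5)
    t=3.7874 [x] (3,5)
    t=4.9421 [x] (2,5)
    t=5.6400 [y] (2,6)
    t=6.0968 [x] (1,6)
    t=7.2515 [x] (0,6) — stop
  → r_2 = 7.2515
beam 3: φ=45°, α=240°
  cosα=-0.5000 sinα=-0.8660 | (7,3) | tMaxX 0.5600 tMaxY 0.2078 | tΔX 2.0000 tΔY 1.1547
    t=0.2078 [y] (7,2)
    t=0.5600 [x] (6,2)
    t=1.3625 [y] (6,1)
    t=2.5172 [y] (6,0) — stop
  → r_3 = 2.5172
beam 4: φ=90°, α=285°
  cosα=0.2588 sinα=-0.9659 | (7,3) | tMaxX 2.7819 tMaxY 0.1863 | tΔX 3.8637 tΔY 1.0353
    t=0.1863 [y] (7,2)
    t=1.2216 [y] (7,1) — stop
  → r_4 = 1.2216

ranges = [6.0253, 7.2515, 2.5172, 1.2216]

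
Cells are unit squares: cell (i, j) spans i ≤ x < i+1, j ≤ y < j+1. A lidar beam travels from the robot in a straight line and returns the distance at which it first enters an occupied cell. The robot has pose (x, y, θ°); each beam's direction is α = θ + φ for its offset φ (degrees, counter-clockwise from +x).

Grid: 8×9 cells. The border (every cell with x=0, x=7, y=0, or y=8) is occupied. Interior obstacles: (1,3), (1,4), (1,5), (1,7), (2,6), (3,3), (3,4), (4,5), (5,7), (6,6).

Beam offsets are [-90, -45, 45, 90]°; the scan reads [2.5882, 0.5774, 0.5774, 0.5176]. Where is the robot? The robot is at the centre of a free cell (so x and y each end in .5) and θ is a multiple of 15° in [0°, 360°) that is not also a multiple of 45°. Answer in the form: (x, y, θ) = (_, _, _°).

(x, y, θ) = (4.5, 4.5, 105°)

Candidates: 32 free-cell centres × 16 headings = 512 poses. Raycast each; keep the one whose scan matches to 4 dp.
  (2.5, 3.5, 345°): beam 2 = 2.8868 ≠ 0.5774 ✗
  (5.5, 5.5, 330°): beam 1 = 5.1962 ≠ 2.5882 ✗
  (5.5, 6.5, 285°): beam 1 = 3.6235 ≠ 2.5882 ✗
  (5.5, 5.5, 255°): beam 1 = 0.5176 ≠ 2.5882 ✗
  (5.5, 2.5, 120°): beam 1 = 1.7321 ≠ 2.5882 ✗
  …
  (4.5, 4.5, 105°): r_1=2.5882, r_2=0.5774, r_3=0.5774, r_4=0.5176 — all match ✓
Only this pose fits every beam.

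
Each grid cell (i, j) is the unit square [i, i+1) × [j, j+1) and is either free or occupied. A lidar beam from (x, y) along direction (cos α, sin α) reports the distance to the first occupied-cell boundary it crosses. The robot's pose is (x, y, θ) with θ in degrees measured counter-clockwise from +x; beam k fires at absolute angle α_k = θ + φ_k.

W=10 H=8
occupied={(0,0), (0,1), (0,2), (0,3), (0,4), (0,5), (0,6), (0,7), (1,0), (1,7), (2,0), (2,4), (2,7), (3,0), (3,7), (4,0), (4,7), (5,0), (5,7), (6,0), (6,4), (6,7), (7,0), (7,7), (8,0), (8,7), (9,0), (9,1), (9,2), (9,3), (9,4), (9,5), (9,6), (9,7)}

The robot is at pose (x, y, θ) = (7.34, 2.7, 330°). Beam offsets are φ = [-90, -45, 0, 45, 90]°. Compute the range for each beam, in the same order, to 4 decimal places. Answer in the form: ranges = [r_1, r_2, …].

beam 1: φ=-90°, α=240°
  d=(-0.5000,-0.8660)  start (7,2)  tX=0.6800 tY=0.8083  stride 1/|dx|=2.0000 1/|dy|=1.1547
    cross x-line → (6,2), t=0.6800
    cross y-line → (6,1), t=0.8083
    cross y-line → (6,0), t=1.9630 (wall)
  → r_1 = 1.9630
beam 2: φ=-45°, α=285°
  d=(0.2588,-0.9659)  start (7,2)  tX=2.5500 tY=0.7247  stride 1/|dx|=3.8637 1/|dy|=1.0353
    cross y-line → (7,1), t=0.7247
    cross y-line → (7,0), t=1.7600 (wall)
  → r_2 = 1.7600
beam 3: φ=0°, α=330°
  d=(0.8660,-0.5000)  start (7,2)  tX=0.7621 tY=1.4000  stride 1/|dx|=1.1547 1/|dy|=2.0000
    cross x-line → (8,2), t=0.7621
    cross y-line → (8,1), t=1.4000
    cross x-line → (9,1), t=1.9168 (wall)
  → r_3 = 1.9168
beam 4: φ=45°, α=15°
  d=(0.9659,0.2588)  start (7,2)  tX=0.6833 tY=1.1591  stride 1/|dx|=1.0353 1/|dy|=3.8637
    cross x-line → (8,2), t=0.6833
    cross y-line → (8,3), t=1.1591
    cross x-line → (9,3), t=1.7186 (wall)
  → r_4 = 1.7186
beam 5: φ=90°, α=60°
  d=(0.5000,0.8660)  start (7,2)  tX=1.3200 tY=0.3464  stride 1/|dx|=2.0000 1/|dy|=1.1547
    cross y-line → (7,3), t=0.3464
    cross x-line → (8,3), t=1.3200
    cross y-line → (8,4), t=1.5011
    cross y-line → (8,5), t=2.6558
    cross x-line → (9,5), t=3.3200 (wall)
  → r_5 = 3.3200

ranges = [1.9630, 1.7600, 1.9168, 1.7186, 3.3200]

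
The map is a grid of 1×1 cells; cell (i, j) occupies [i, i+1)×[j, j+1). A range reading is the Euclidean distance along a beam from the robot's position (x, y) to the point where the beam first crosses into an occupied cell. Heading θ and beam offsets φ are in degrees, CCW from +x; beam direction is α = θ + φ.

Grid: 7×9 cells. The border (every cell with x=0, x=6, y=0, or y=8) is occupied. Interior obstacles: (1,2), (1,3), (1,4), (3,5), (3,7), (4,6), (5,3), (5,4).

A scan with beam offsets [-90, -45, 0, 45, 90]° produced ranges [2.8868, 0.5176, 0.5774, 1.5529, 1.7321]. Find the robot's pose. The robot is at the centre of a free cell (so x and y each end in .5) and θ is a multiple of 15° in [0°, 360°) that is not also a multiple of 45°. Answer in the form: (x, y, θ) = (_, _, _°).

Candidates: 27 free-cell centres × 16 headings = 432 poses. Raycast each; keep the one whose scan matches to 4 dp.
  (3.5, 3.5, 165°): beam 1 = 1.5529 ≠ 2.8868 ✗
  (2.5, 7.5, 60°): beam 1 = 0.5774 ≠ 2.8868 ✗
  (4.5, 4.5, 300°): beam 2 = 3.6235 ≠ 0.5176 ✗
  (2.5, 4.5, 60°): beam 2 = 3.6235 ≠ 0.5176 ✗
  …
  (3.5, 4.5, 120°): r_1=2.8868, r_2=0.5176, r_3=0.5774, r_4=1.5529, r_5=1.7321 — all match ✓
No second candidate reproduces the full scan.

(x, y, θ) = (3.5, 4.5, 120°)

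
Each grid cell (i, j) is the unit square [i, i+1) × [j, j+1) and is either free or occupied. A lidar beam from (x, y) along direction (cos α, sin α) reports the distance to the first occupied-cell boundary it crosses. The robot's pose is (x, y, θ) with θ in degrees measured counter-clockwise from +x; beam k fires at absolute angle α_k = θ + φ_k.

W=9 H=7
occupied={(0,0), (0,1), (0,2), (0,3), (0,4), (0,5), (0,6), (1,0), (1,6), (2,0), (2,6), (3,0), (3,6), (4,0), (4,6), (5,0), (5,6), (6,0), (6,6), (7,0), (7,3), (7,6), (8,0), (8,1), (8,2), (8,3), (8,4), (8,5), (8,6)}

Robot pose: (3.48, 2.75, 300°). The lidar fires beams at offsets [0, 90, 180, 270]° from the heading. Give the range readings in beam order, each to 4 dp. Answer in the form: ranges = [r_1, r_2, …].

ranges = [2.0207, 5.2192, 3.7528, 2.8637]

beam 1: φ=0°, α=300°
  cosα=0.5000 sinα=-0.8660 | (3,2) | tMaxX 1.0400 tMaxY 0.8660 | tΔX 2.0000 tΔY 1.1547
    t=0.8660 [y] (3,1)
    t=1.0400 [x] (4,1)
    t=2.0207 [y] (4,0) — stop
  → r_1 = 2.0207
beam 2: φ=90°, α=30°
  cosα=0.8660 sinα=0.5000 | (3,2) | tMaxX 0.6004 tMaxY 0.5000 | tΔX 1.1547 tΔY 2.0000
    t=0.5000 [y] (3,3)
    t=0.6004 [x] (4,3)
    t=1.7551 [x] (5,3)
    t=2.5000 [y] (5,4)
    t=2.9098 [x] (6,4)
    t=4.0645 [x] (7,4)
    t=4.5000 [y] (7,5)
    t=5.2192 [x] (8,5) — stop
  → r_2 = 5.2192
beam 3: φ=180°, α=120°
  cosα=-0.5000 sinα=0.8660 | (3,2) | tMaxX 0.9600 tMaxY 0.2887 | tΔX 2.0000 tΔY 1.1547
    t=0.2887 [y] (3,3)
    t=0.9600 [x] (2,3)
    t=1.4434 [y] (2,4)
    t=2.5981 [y] (2,5)
    t=2.9600 [x] (1,5)
    t=3.7528 [y] (1,6) — stop
  → r_3 = 3.7528
beam 4: φ=270°, α=210°
  cosα=-0.8660 sinα=-0.5000 | (3,2) | tMaxX 0.5543 tMaxY 1.5000 | tΔX 1.1547 tΔY 2.0000
    t=0.5543 [x] (2,2)
    t=1.5000 [y] (2,1)
    t=1.7090 [x] (1,1)
    t=2.8637 [x] (0,1) — stop
  → r_4 = 2.8637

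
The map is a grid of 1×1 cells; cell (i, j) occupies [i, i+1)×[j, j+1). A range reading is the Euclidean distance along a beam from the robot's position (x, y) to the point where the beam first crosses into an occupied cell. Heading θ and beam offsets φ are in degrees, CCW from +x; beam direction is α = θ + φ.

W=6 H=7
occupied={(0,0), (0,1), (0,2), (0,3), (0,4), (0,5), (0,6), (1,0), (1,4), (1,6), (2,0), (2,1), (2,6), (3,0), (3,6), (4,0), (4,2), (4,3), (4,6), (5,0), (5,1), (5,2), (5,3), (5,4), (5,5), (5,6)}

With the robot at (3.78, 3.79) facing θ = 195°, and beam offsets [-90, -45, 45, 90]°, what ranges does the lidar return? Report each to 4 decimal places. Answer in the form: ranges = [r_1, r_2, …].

ranges = [2.2880, 2.0554, 2.0669, 0.8500]

beam 1: φ=-90°, α=105°
  direction (-0.2588, 0.9659); cell (3,3); t to first gridline: x 3.0137, y 0.2174 (then +3.8637 / +1.0353)
    (3,4) via y @ 0.2174
    (3,5) via y @ 1.2527
    (3,6) via y @ 2.2880  # hit
  → r_1 = 2.2880
beam 2: φ=-45°, α=150°
  direction (-0.8660, 0.5000); cell (3,3); t to first gridline: x 0.9007, y 0.4200 (then +1.1547 / +2.0000)
    (3,4) via y @ 0.4200
    (2,4) via x @ 0.9007
    (1,4) via x @ 2.0554  # hit
  → r_2 = 2.0554
beam 3: φ=45°, α=240°
  direction (-0.5000, -0.8660); cell (3,3); t to first gridline: x 1.5600, y 0.9122 (then +2.0000 / +1.1547)
    (3,2) via y @ 0.9122
    (2,2) via x @ 1.5600
    (2,1) via y @ 2.0669  # hit
  → r_3 = 2.0669
beam 4: φ=90°, α=285°
  direction (0.2588, -0.9659); cell (3,3); t to first gridline: x 0.8500, y 0.8179 (then +3.8637 / +1.0353)
    (3,2) via y @ 0.8179
    (4,2) via x @ 0.8500  # hit
  → r_4 = 0.8500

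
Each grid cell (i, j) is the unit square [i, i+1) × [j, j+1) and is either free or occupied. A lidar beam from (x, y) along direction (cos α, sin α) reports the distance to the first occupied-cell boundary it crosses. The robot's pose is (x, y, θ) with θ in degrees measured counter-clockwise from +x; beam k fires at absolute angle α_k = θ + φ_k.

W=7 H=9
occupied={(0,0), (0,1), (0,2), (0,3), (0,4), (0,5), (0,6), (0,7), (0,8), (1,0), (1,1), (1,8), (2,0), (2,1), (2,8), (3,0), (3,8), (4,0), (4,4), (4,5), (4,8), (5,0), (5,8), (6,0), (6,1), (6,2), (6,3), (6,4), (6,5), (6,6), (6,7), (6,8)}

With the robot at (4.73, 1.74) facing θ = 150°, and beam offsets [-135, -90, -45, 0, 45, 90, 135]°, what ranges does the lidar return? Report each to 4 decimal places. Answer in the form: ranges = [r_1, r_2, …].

ranges = [1.3148, 2.5400, 2.3397, 4.3070, 1.7910, 0.8545, 0.7661]

beam 1: φ=-135°, α=15°
  cosα=0.9659 sinα=0.2588 | (4,1) | tMaxX 0.2795 tMaxY 1.0046 | tΔX 1.0353 tΔY 3.8637
    t=0.2795 [x] (5,1)
    t=1.0046 [y] (5,2)
    t=1.3148 [x] (6,2) — stop
  → r_1 = 1.3148
beam 2: φ=-90°, α=60°
  cosα=0.5000 sinα=0.8660 | (4,1) | tMaxX 0.5400 tMaxY 0.3002 | tΔX 2.0000 tΔY 1.1547
    t=0.3002 [y] (4,2)
    t=0.5400 [x] (5,2)
    t=1.4549 [y] (5,3)
    t=2.5400 [x] (6,3) — stop
  → r_2 = 2.5400
beam 3: φ=-45°, α=105°
  cosα=-0.2588 sinα=0.9659 | (4,1) | tMaxX 2.8205 tMaxY 0.2692 | tΔX 3.8637 tΔY 1.0353
    t=0.2692 [y] (4,2)
    t=1.3044 [y] (4,3)
    t=2.3397 [y] (4,4) — stop
  → r_3 = 2.3397
beam 4: φ=0°, α=150°
  cosα=-0.8660 sinα=0.5000 | (4,1) | tMaxX 0.8429 tMaxY 0.5200 | tΔX 1.1547 tΔY 2.0000
    t=0.5200 [y] (4,2)
    t=0.8429 [x] (3,2)
    t=1.9976 [x] (2,2)
    t=2.5200 [y] (2,3)
    t=3.1523 [x] (1,3)
    t=4.3070 [x] (0,3) — stop
  → r_4 = 4.3070
beam 5: φ=45°, α=195°
  cosα=-0.9659 sinα=-0.2588 | (4,1) | tMaxX 0.7558 tMaxY 2.8591 | tΔX 1.0353 tΔY 3.8637
    t=0.7558 [x] (3,1)
    t=1.7910 [x] (2,1) — stop
  → r_5 = 1.7910
beam 6: φ=90°, α=240°
  cosα=-0.5000 sinα=-0.8660 | (4,1) | tMaxX 1.4600 tMaxY 0.8545 | tΔX 2.0000 tΔY 1.1547
    t=0.8545 [y] (4,0) — stop
  → r_6 = 0.8545
beam 7: φ=135°, α=285°
  cosα=0.2588 sinα=-0.9659 | (4,1) | tMaxX 1.0432 tMaxY 0.7661 | tΔX 3.8637 tΔY 1.0353
    t=0.7661 [y] (4,0) — stop
  → r_7 = 0.7661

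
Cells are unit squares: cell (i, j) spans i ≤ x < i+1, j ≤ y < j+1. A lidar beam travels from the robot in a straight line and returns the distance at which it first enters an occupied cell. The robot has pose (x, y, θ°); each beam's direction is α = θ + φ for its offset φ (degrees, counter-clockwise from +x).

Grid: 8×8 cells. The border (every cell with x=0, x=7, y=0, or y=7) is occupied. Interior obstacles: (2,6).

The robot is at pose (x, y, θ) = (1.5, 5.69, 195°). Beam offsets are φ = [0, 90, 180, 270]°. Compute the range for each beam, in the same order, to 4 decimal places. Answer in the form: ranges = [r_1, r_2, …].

ranges = [0.5176, 4.8554, 1.1977, 1.3562]

beam 1: φ=0°, α=195°
  d=(-0.9659,-0.2588)  start (1,5)  tX=0.5176 tY=2.6660  stride 1/|dx|=1.0353 1/|dy|=3.8637
    cross x-line → (0,5), t=0.5176 (wall)
  → r_1 = 0.5176
beam 2: φ=90°, α=285°
  d=(0.2588,-0.9659)  start (1,5)  tX=1.9319 tY=0.7143  stride 1/|dx|=3.8637 1/|dy|=1.0353
    cross y-line → (1,4), t=0.7143
    cross y-line → (1,3), t=1.7496
    cross x-line → (2,3), t=1.9319
    cross y-line → (2,2), t=2.7849
    cross y-line → (2,1), t=3.8202
    cross y-line → (2,0), t=4.8554 (wall)
  → r_2 = 4.8554
beam 3: φ=180°, α=15°
  d=(0.9659,0.2588)  start (1,5)  tX=0.5176 tY=1.1977  stride 1/|dx|=1.0353 1/|dy|=3.8637
    cross x-line → (2,5), t=0.5176
    cross y-line → (2,6), t=1.1977 (wall)
  → r_3 = 1.1977
beam 4: φ=270°, α=105°
  d=(-0.2588,0.9659)  start (1,5)  tX=1.9319 tY=0.3209  stride 1/|dx|=3.8637 1/|dy|=1.0353
    cross y-line → (1,6), t=0.3209
    cross y-line → (1,7), t=1.3562 (wall)
  → r_4 = 1.3562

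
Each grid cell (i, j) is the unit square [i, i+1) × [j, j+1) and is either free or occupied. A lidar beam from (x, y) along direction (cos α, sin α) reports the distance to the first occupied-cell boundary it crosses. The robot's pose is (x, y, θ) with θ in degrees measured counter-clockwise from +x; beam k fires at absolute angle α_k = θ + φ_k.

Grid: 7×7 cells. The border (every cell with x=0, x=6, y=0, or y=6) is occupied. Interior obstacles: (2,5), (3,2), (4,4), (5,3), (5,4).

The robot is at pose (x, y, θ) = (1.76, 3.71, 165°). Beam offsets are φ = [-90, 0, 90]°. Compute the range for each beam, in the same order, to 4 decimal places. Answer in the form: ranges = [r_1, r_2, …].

beam 1: φ=-90°, α=75°
  direction (0.2588, 0.9659); cell (1,3); t to first gridline: x 0.9273, y 0.3002 (then +3.8637 / +1.0353)
    (1,4) via y @ 0.3002
    (2,4) via x @ 0.9273
    (2,5) via y @ 1.3355  # hit
  → r_1 = 1.3355
beam 2: φ=0°, α=165°
  direction (-0.9659, 0.2588); cell (1,3); t to first gridline: x 0.7868, y 1.1205 (then +1.0353 / +3.8637)
    (0,3) via x @ 0.7868  # hit
  → r_2 = 0.7868
beam 3: φ=90°, α=255°
  direction (-0.2588, -0.9659); cell (1,3); t to first gridline: x 2.9364, y 0.7350 (then +3.8637 / +1.0353)
    (1,2) via y @ 0.7350
    (1,1) via y @ 1.7703
    (1,0) via y @ 2.8056  # hit
  → r_3 = 2.8056

ranges = [1.3355, 0.7868, 2.8056]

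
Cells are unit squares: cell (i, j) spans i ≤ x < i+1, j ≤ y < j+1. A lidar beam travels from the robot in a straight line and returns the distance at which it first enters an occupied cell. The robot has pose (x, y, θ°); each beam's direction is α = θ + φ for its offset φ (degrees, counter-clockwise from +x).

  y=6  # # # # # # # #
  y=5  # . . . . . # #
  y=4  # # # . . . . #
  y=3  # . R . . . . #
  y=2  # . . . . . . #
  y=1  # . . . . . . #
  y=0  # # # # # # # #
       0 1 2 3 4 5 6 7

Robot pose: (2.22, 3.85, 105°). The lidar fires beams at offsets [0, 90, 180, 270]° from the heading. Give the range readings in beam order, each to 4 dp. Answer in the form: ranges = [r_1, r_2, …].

beam 1: φ=0°, α=105°
  dir = (cos 105°, sin 105°) = (-0.2588, 0.9659); from cell (2,3)
  next x-line at t=0.8500, next y-line at t=0.1553; Δt_x=3.8637, Δt_y=1.0353
    y: enter (2,4) at t=0.1553 ← occupied
  → r_1 = 0.1553
beam 2: φ=90°, α=195°
  dir = (cos 195°, sin 195°) = (-0.9659, -0.2588); from cell (2,3)
  next x-line at t=0.2278, next y-line at t=3.2841; Δt_x=1.0353, Δt_y=3.8637
    x: enter (1,3) at t=0.2278
    x: enter (0,3) at t=1.2630 ← occupied
  → r_2 = 1.2630
beam 3: φ=180°, α=285°
  dir = (cos 285°, sin 285°) = (0.2588, -0.9659); from cell (2,3)
  next x-line at t=3.0137, next y-line at t=0.8800; Δt_x=3.8637, Δt_y=1.0353
    y: enter (2,2) at t=0.8800
    y: enter (2,1) at t=1.9153
    y: enter (2,0) at t=2.9505 ← occupied
  → r_3 = 2.9505
beam 4: φ=270°, α=15°
  dir = (cos 15°, sin 15°) = (0.9659, 0.2588); from cell (2,3)
  next x-line at t=0.8075, next y-line at t=0.5796; Δt_x=1.0353, Δt_y=3.8637
    y: enter (2,4) at t=0.5796 ← occupied
  → r_4 = 0.5796

ranges = [0.1553, 1.2630, 2.9505, 0.5796]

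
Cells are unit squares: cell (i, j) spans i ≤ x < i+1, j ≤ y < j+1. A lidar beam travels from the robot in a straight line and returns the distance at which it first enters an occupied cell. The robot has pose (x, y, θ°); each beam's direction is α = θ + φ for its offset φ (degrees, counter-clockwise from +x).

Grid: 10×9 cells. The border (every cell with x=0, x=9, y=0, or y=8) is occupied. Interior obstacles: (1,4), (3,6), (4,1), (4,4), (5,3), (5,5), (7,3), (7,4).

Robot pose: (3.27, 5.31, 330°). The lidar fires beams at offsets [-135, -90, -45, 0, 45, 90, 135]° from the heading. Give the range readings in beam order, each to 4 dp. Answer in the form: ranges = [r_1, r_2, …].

ranges = [1.3148, 4.5400, 3.4268, 0.8429, 1.7910, 0.7967, 0.7143]

beam 1: φ=-135°, α=195°
  dir = (cos 195°, sin 195°) = (-0.9659, -0.2588); from cell (3,5)
  next x-line at t=0.2795, next y-line at t=1.1977; Δt_x=1.0353, Δt_y=3.8637
    x: enter (2,5) at t=0.2795
    y: enter (2,4) at t=1.1977
    x: enter (1,4) at t=1.3148 ← occupied
  → r_1 = 1.3148
beam 2: φ=-90°, α=240°
  dir = (cos 240°, sin 240°) = (-0.5000, -0.8660); from cell (3,5)
  next x-line at t=0.5400, next y-line at t=0.3580; Δt_x=2.0000, Δt_y=1.1547
    y: enter (3,4) at t=0.3580
    x: enter (2,4) at t=0.5400
    y: enter (2,3) at t=1.5127
    x: enter (1,3) at t=2.5400
    y: enter (1,2) at t=2.6674
    y: enter (1,1) at t=3.8221
    x: enter (0,1) at t=4.5400 ← occupied
  → r_2 = 4.5400
beam 3: φ=-45°, α=285°
  dir = (cos 285°, sin 285°) = (0.2588, -0.9659); from cell (3,5)
  next x-line at t=2.8205, next y-line at t=0.3209; Δt_x=3.8637, Δt_y=1.0353
    y: enter (3,4) at t=0.3209
    y: enter (3,3) at t=1.3562
    y: enter (3,2) at t=2.3915
    x: enter (4,2) at t=2.8205
    y: enter (4,1) at t=3.4268 ← occupied
  → r_3 = 3.4268
beam 4: φ=0°, α=330°
  dir = (cos 330°, sin 330°) = (0.8660, -0.5000); from cell (3,5)
  next x-line at t=0.8429, next y-line at t=0.6200; Δt_x=1.1547, Δt_y=2.0000
    y: enter (3,4) at t=0.6200
    x: enter (4,4) at t=0.8429 ← occupied
  → r_4 = 0.8429
beam 5: φ=45°, α=15°
  dir = (cos 15°, sin 15°) = (0.9659, 0.2588); from cell (3,5)
  next x-line at t=0.7558, next y-line at t=2.6660; Δt_x=1.0353, Δt_y=3.8637
    x: enter (4,5) at t=0.7558
    x: enter (5,5) at t=1.7910 ← occupied
  → r_5 = 1.7910
beam 6: φ=90°, α=60°
  dir = (cos 60°, sin 60°) = (0.5000, 0.8660); from cell (3,5)
  next x-line at t=1.4600, next y-line at t=0.7967; Δt_x=2.0000, Δt_y=1.1547
    y: enter (3,6) at t=0.7967 ← occupied
  → r_6 = 0.7967
beam 7: φ=135°, α=105°
  dir = (cos 105°, sin 105°) = (-0.2588, 0.9659); from cell (3,5)
  next x-line at t=1.0432, next y-line at t=0.7143; Δt_x=3.8637, Δt_y=1.0353
    y: enter (3,6) at t=0.7143 ← occupied
  → r_7 = 0.7143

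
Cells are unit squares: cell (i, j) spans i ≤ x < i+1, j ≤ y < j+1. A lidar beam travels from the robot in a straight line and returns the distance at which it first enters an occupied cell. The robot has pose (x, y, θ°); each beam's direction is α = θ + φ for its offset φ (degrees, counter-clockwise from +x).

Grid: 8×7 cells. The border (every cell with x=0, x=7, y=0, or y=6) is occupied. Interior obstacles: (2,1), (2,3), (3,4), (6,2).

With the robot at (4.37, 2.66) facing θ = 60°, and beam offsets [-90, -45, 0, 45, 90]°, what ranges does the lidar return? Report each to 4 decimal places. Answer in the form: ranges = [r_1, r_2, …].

ranges = [3.0369, 2.7228, 3.8567, 1.4296, 1.5819]

beam 1: φ=-90°, α=330°
  dir = (cos 330°, sin 330°) = (0.8660, -0.5000); from cell (4,2)
  next x-line at t=0.7275, next y-line at t=1.3200; Δt_x=1.1547, Δt_y=2.0000
    x: enter (5,2) at t=0.7275
    y: enter (5,1) at t=1.3200
    x: enter (6,1) at t=1.8822
    x: enter (7,1) at t=3.0369 ← occupied
  → r_1 = 3.0369
beam 2: φ=-45°, α=15°
  dir = (cos 15°, sin 15°) = (0.9659, 0.2588); from cell (4,2)
  next x-line at t=0.6522, next y-line at t=1.3137; Δt_x=1.0353, Δt_y=3.8637
    x: enter (5,2) at t=0.6522
    y: enter (5,3) at t=1.3137
    x: enter (6,3) at t=1.6875
    x: enter (7,3) at t=2.7228 ← occupied
  → r_2 = 2.7228
beam 3: φ=0°, α=60°
  dir = (cos 60°, sin 60°) = (0.5000, 0.8660); from cell (4,2)
  next x-line at t=1.2600, next y-line at t=0.3926; Δt_x=2.0000, Δt_y=1.1547
    y: enter (4,3) at t=0.3926
    x: enter (5,3) at t=1.2600
    y: enter (5,4) at t=1.5473
    y: enter (5,5) at t=2.7020
    x: enter (6,5) at t=3.2600
    y: enter (6,6) at t=3.8567 ← occupied
  → r_3 = 3.8567
beam 4: φ=45°, α=105°
  dir = (cos 105°, sin 105°) = (-0.2588, 0.9659); from cell (4,2)
  next x-line at t=1.4296, next y-line at t=0.3520; Δt_x=3.8637, Δt_y=1.0353
    y: enter (4,3) at t=0.3520
    y: enter (4,4) at t=1.3873
    x: enter (3,4) at t=1.4296 ← occupied
  → r_4 = 1.4296
beam 5: φ=90°, α=150°
  dir = (cos 150°, sin 150°) = (-0.8660, 0.5000); from cell (4,2)
  next x-line at t=0.4272, next y-line at t=0.6800; Δt_x=1.1547, Δt_y=2.0000
    x: enter (3,2) at t=0.4272
    y: enter (3,3) at t=0.6800
    x: enter (2,3) at t=1.5819 ← occupied
  → r_5 = 1.5819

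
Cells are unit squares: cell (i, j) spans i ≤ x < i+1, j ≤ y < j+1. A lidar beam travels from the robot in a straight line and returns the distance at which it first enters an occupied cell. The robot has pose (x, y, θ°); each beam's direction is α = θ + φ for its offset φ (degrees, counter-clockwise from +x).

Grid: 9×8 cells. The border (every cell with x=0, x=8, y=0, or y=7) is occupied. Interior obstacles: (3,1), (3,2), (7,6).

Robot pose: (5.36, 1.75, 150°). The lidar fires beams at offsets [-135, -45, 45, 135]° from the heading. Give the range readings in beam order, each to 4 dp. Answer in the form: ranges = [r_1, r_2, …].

beam 1: φ=-135°, α=15°
  dir = (cos 15°, sin 15°) = (0.9659, 0.2588); from cell (5,1)
  next x-line at t=0.6626, next y-line at t=0.9659; Δt_x=1.0353, Δt_y=3.8637
    x: enter (6,1) at t=0.6626
    y: enter (6,2) at t=0.9659
    x: enter (7,2) at t=1.6979
    x: enter (8,2) at t=2.7331 ← occupied
  → r_1 = 2.7331
beam 2: φ=-45°, α=105°
  dir = (cos 105°, sin 105°) = (-0.2588, 0.9659); from cell (5,1)
  next x-line at t=1.3909, next y-line at t=0.2588; Δt_x=3.8637, Δt_y=1.0353
    y: enter (5,2) at t=0.2588
    y: enter (5,3) at t=1.2941
    x: enter (4,3) at t=1.3909
    y: enter (4,4) at t=2.3294
    y: enter (4,5) at t=3.3646
    y: enter (4,6) at t=4.3999
    x: enter (3,6) at t=5.2546
    y: enter (3,7) at t=5.4352 ← occupied
  → r_2 = 5.4352
beam 3: φ=45°, α=195°
  dir = (cos 195°, sin 195°) = (-0.9659, -0.2588); from cell (5,1)
  next x-line at t=0.3727, next y-line at t=2.8978; Δt_x=1.0353, Δt_y=3.8637
    x: enter (4,1) at t=0.3727
    x: enter (3,1) at t=1.4080 ← occupied
  → r_3 = 1.4080
beam 4: φ=135°, α=285°
  dir = (cos 285°, sin 285°) = (0.2588, -0.9659); from cell (5,1)
  next x-line at t=2.4728, next y-line at t=0.7765; Δt_x=3.8637, Δt_y=1.0353
    y: enter (5,0) at t=0.7765 ← occupied
  → r_4 = 0.7765

ranges = [2.7331, 5.4352, 1.4080, 0.7765]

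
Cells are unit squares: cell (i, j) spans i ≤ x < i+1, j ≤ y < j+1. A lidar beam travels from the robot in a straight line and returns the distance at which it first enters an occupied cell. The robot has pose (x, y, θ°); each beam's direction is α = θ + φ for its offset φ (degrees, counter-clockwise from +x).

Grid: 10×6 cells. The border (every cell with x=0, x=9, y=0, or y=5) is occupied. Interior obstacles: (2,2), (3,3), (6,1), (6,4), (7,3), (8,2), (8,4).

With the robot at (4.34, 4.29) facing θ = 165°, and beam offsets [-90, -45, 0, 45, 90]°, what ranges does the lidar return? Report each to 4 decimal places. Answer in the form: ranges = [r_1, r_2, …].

ranges = [0.7350, 0.8198, 2.7432, 0.5800, 1.3137]

beam 1: φ=-90°, α=75°
  d=(0.2588,0.9659)  start (4,4)  tX=2.5500 tY=0.7350  stride 1/|dx|=3.8637 1/|dy|=1.0353
    cross y-line → (4,5), t=0.7350 (wall)
  → r_1 = 0.7350
beam 2: φ=-45°, α=120°
  d=(-0.5000,0.8660)  start (4,4)  tX=0.6800 tY=0.8198  stride 1/|dx|=2.0000 1/|dy|=1.1547
    cross x-line → (3,4), t=0.6800
    cross y-line → (3,5), t=0.8198 (wall)
  → r_2 = 0.8198
beam 3: φ=0°, α=165°
  d=(-0.9659,0.2588)  start (4,4)  tX=0.3520 tY=2.7432  stride 1/|dx|=1.0353 1/|dy|=3.8637
    cross x-line → (3,4), t=0.3520
    cross x-line → (2,4), t=1.3873
    cross x-line → (1,4), t=2.4225
    cross y-line → (1,5), t=2.7432 (wall)
  → r_3 = 2.7432
beam 4: φ=45°, α=210°
  d=(-0.8660,-0.5000)  start (4,4)  tX=0.3926 tY=0.5800  stride 1/|dx|=1.1547 1/|dy|=2.0000
    cross x-line → (3,4), t=0.3926
    cross y-line → (3,3), t=0.5800 (wall)
  → r_4 = 0.5800
beam 5: φ=90°, α=255°
  d=(-0.2588,-0.9659)  start (4,4)  tX=1.3137 tY=0.3002  stride 1/|dx|=3.8637 1/|dy|=1.0353
    cross y-line → (4,3), t=0.3002
    cross x-line → (3,3), t=1.3137 (wall)
  → r_5 = 1.3137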